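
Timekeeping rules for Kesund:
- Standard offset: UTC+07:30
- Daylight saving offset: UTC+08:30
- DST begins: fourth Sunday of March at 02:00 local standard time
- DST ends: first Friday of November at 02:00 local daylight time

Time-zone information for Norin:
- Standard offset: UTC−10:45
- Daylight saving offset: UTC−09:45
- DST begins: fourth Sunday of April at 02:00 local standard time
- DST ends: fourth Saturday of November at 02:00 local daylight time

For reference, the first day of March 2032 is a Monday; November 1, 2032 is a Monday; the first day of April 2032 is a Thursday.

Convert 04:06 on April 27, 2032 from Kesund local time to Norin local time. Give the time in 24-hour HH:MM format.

09:51

1 March 2032 is a Monday, so the first Sunday is March 7 and the fourth is March 28.
1 November 2032 is a Monday, so the first Friday is November 5.
Daylight saving runs 28 March – 5 November; April 27, 2032 is inside that window, so Kesund is at UTC+08:30.
04:06 Kesund − 8h30m = 19:36 UTC (rolling into the previous day, 26 April 2032).
1 April 2032 is a Thursday, so the first Sunday is April 4 and the fourth is April 25.
1 November 2032 is a Monday, so the first Saturday is November 6 and the fourth is November 27.
At the standard offset (UTC−10:45), 19:36 UTC − 10h45m = 08:51 Norin standard time.
The standard-time date in Norin, April 26, 2032, falls between 25 April and 27 November, so daylight saving is in effect and Norin is at UTC−09:45.
19:36 UTC − 9h45m = 09:51 Norin.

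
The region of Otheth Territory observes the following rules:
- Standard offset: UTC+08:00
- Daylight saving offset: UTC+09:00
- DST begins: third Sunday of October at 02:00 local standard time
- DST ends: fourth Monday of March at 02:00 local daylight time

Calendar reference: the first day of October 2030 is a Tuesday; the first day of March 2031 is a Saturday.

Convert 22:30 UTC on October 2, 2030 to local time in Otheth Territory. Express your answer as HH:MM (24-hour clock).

06:30

1 October 2030 is a Tuesday, so the first Sunday is October 6 and the third is October 20.
1 March 2031 is a Saturday, so the first Monday is March 3 and the fourth is March 24.
At the standard offset (UTC+08:00), 22:30 UTC + 8h = 06:30 Otheth Territory standard time (rolling into the next day, 3 October 2030).
The standard-time date in Otheth Territory, October 3, 2030, does not fall between 20 October 2030 and 24 March 2031, so daylight saving is not in effect and Otheth Territory is at UTC+08:00.
22:30 UTC + 8h = 06:30 local (rolling into the next day, 3 October 2030).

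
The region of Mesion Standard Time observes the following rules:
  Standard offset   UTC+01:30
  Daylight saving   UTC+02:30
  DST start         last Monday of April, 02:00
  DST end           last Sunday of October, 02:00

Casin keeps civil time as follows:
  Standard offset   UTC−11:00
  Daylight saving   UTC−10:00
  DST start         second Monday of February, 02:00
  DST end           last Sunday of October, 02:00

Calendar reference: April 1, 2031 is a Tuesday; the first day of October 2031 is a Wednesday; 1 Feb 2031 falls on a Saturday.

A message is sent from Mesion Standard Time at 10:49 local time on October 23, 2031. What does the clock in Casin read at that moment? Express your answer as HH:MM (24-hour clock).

1 April 2031 is a Tuesday, so Mondays fall on 7, 14, 21, 28; the last is April 28.
1 October 2031 is a Wednesday, so Sundays fall on 5, 12, 19, 26; the last is October 26.
Daylight saving runs 28 April – 26 October; October 23, 2031 is inside that window, so Mesion Standard Time is at UTC+02:30.
10:49 Mesion Standard Time − 2h30m = 08:19 UTC.
1 February 2031 is a Saturday, so the first Monday is February 3 and the second is February 10.
1 October 2031 is a Wednesday, so Sundays fall on 5, 12, 19, 26; the last is October 26.
At the standard offset (UTC−11:00), 08:19 UTC − 11h = 21:19 Casin standard time (rolling into the previous day, 22 October 2031).
The standard-time date in Casin, October 22, 2031, falls between 10 February and 26 October, so daylight saving is in effect and Casin is at UTC−10:00.
08:19 UTC − 10h = 22:19 Casin (rolling into the previous day, 22 October 2031).

22:19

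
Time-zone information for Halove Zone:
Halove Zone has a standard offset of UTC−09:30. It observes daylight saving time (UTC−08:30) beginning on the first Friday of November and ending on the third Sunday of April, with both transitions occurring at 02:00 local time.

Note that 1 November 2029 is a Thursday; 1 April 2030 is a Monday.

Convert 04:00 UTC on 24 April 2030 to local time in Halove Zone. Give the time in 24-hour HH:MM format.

1 November 2029 is a Thursday, so the first Friday is November 2.
1 April 2030 is a Monday, so the first Sunday is April 7 and the third is April 21.
At the standard offset (UTC−09:30), 04:00 UTC − 9h30m = 18:30 Halove Zone standard time (rolling into the previous day, 23 April 2030).
Daylight saving runs 2 November 2029 – 21 April 2030; the standard-time date in Halove Zone, 23 April 2030, is outside that window, so Halove Zone is on standard time at UTC−09:30.
04:00 UTC − 9h30m = 18:30 local (rolling into the previous day, 23 April 2030).

18:30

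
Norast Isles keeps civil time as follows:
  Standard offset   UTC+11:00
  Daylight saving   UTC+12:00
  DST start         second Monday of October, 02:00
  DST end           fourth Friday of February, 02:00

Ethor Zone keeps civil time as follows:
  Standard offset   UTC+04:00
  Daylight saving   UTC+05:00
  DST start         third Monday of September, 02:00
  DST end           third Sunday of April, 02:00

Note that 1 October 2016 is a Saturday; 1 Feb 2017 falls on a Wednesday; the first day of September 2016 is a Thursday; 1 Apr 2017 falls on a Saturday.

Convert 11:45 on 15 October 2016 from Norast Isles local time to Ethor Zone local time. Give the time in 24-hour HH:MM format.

04:45

1 October 2016 is a Saturday, so the first Monday is October 3 and the second is October 10.
1 February 2017 is a Wednesday, so the first Friday is February 3 and the fourth is February 24.
15 October 2016 lies within the daylight-saving period (10 October 2016 – 24 February 2017), so Norast Isles is on daylight time, UTC+12:00.
11:45 Norast Isles − 12h = 23:45 UTC (rolling into the previous day, 14 October 2016).
1 September 2016 is a Thursday, so the first Monday is September 5 and the third is September 19.
1 April 2017 is a Saturday, so the first Sunday is April 2 and the third is April 16.
At the standard offset (UTC+04:00), 23:45 UTC + 4h = 03:45 Ethor Zone standard time (rolling into the next day, 15 October 2016).
The standard-time date in Ethor Zone, 15 October 2016, falls between 19 September 2016 and 16 April 2017, so daylight saving is in effect and Ethor Zone is at UTC+05:00.
23:45 UTC + 5h = 04:45 Ethor Zone (rolling into the next day, 15 October 2016).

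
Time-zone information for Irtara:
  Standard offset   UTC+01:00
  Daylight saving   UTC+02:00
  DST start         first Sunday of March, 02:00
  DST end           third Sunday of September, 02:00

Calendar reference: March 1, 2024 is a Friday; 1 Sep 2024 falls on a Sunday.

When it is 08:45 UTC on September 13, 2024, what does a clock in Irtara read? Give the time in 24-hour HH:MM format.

10:45

1 March 2024 is a Friday, so the first Sunday is March 3.
1 September 2024 is a Sunday, so the first Sunday is September 1 and the third is September 15.
At the standard offset (UTC+01:00), 08:45 UTC + 1h = 09:45 Irtara standard time.
Daylight saving runs 3 March – 15 September; the standard-time date in Irtara, September 13, 2024, is inside that window, so Irtara is at UTC+02:00.
08:45 UTC + 2h = 10:45 local.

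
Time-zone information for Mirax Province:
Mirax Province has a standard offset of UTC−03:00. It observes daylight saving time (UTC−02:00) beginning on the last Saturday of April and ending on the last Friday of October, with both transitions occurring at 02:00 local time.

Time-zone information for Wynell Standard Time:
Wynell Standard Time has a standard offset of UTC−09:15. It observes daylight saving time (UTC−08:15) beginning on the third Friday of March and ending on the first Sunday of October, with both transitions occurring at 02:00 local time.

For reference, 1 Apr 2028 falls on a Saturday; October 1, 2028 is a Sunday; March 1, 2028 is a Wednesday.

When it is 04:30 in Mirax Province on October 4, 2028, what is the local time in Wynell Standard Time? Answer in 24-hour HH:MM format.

1 April 2028 is a Saturday, so Saturdays fall on 1, 8, 15, 22, 29; the last is April 29.
1 October 2028 is a Sunday, so Fridays fall on 6, 13, 20, 27; the last is October 27.
Daylight saving runs 29 April – 27 October; October 4, 2028 is inside that window, so Mirax Province is at UTC−02:00.
04:30 Mirax Province + 2h = 06:30 UTC.
1 March 2028 is a Wednesday, so the first Friday is March 3 and the third is March 17.
1 October 2028 is a Sunday, so the first Sunday is October 1.
At the standard offset (UTC−09:15), 06:30 UTC − 9h15m = 21:15 Wynell Standard Time standard time (rolling into the previous day, 3 October 2028).
Daylight saving runs 17 March – 1 October; the standard-time date in Wynell Standard Time, October 3, 2028, is outside that window, so Wynell Standard Time is on standard time at UTC−09:15.
06:30 UTC − 9h15m = 21:15 Wynell Standard Time (rolling into the previous day, 3 October 2028).

21:15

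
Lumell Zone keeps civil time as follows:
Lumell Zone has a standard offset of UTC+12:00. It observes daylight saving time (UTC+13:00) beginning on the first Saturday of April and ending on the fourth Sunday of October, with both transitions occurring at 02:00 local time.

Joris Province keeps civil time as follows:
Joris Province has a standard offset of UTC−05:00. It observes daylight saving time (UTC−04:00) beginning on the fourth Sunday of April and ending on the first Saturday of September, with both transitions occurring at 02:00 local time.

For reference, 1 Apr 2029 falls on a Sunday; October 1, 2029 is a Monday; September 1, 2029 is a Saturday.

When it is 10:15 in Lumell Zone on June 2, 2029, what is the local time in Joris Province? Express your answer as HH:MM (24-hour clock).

17:15

1 April 2029 is a Sunday, so the first Saturday is April 7.
1 October 2029 is a Monday, so the first Sunday is October 7 and the fourth is October 28.
Daylight saving runs 7 April – 28 October; June 2, 2029 is inside that window, so Lumell Zone is at UTC+13:00.
10:15 Lumell Zone − 13h = 21:15 UTC (rolling into the previous day, 1 June 2029).
1 April 2029 is a Sunday, so the first Sunday is April 1 and the fourth is April 22.
1 September 2029 is a Saturday, so the first Saturday is September 1.
At the standard offset (UTC−05:00), 21:15 UTC − 5h = 16:15 Joris Province standard time.
The standard-time date in Joris Province, June 1, 2029, falls between 22 April and 1 September, so daylight saving is in effect and Joris Province is at UTC−04:00.
21:15 UTC − 4h = 17:15 Joris Province.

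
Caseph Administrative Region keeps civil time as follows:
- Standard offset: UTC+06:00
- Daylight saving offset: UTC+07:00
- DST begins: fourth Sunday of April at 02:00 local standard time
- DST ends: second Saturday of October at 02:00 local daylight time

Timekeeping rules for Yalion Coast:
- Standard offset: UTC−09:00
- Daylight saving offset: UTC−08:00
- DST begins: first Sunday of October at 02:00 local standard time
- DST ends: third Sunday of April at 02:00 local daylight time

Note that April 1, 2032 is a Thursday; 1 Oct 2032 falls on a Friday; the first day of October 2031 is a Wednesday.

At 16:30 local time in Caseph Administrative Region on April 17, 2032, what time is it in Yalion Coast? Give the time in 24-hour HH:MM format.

02:30

1 April 2032 is a Thursday, so the first Sunday is April 4 and the fourth is April 25.
1 October 2032 is a Friday, so the first Saturday is October 2 and the second is October 9.
April 17, 2032 does not fall between 25 April and 9 October, so daylight saving is not in effect and Caseph Administrative Region is at UTC+06:00.
16:30 Caseph Administrative Region − 6h = 10:30 UTC.
1 October 2031 is a Wednesday, so the first Sunday is October 5.
1 April 2032 is a Thursday, so the first Sunday is April 4 and the third is April 18.
At the standard offset (UTC−09:00), 10:30 UTC − 9h = 01:30 Yalion Coast standard time.
Daylight saving runs 5 October 2031 – 18 April 2032; the standard-time date in Yalion Coast, April 17, 2032, is inside that window, so Yalion Coast is at UTC−08:00.
10:30 UTC − 8h = 02:30 Yalion Coast.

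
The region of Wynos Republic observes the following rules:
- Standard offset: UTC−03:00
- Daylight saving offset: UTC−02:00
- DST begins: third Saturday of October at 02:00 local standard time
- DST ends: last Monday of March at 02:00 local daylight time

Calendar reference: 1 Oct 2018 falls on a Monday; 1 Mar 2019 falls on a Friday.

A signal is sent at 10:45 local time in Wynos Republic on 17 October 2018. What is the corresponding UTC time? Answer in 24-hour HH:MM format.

13:45

1 October 2018 is a Monday, so the first Saturday is October 6 and the third is October 20.
1 March 2019 is a Friday, so Mondays fall on 4, 11, 18, 25; the last is March 25.
17 October 2018 is outside the daylight-saving period (20 October 2018 – 25 March 2019), so Wynos Republic is on standard time, UTC−03:00.
10:45 local + 3h = 13:45 UTC.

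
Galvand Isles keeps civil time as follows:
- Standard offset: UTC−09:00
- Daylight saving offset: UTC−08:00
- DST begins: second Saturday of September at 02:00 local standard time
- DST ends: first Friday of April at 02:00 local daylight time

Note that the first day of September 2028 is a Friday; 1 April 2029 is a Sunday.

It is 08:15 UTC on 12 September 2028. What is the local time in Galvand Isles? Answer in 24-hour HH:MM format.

1 September 2028 is a Friday, so the first Saturday is September 2 and the second is September 9.
1 April 2029 is a Sunday, so the first Friday is April 6.
At the standard offset (UTC−09:00), 08:15 UTC − 9h = 23:15 Galvand Isles standard time (rolling into the previous day, 11 September 2028).
The standard-time date in Galvand Isles, 11 September 2028, falls between 9 September 2028 and 6 April 2029, so daylight saving is in effect and Galvand Isles is at UTC−08:00.
08:15 UTC − 8h = 00:15 local.

00:15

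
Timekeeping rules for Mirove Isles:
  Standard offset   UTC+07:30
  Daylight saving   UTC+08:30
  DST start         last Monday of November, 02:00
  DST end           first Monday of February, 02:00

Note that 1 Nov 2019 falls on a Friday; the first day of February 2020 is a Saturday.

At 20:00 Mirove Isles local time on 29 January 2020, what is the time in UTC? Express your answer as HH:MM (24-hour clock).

1 November 2019 is a Friday, so Mondays fall on 4, 11, 18, 25; the last is November 25.
1 February 2020 is a Saturday, so the first Monday is February 3.
Daylight saving runs 25 November 2019 – 3 February 2020; 29 January 2020 is inside that window, so Mirove Isles is at UTC+08:30.
20:00 local − 8h30m = 11:30 UTC.

11:30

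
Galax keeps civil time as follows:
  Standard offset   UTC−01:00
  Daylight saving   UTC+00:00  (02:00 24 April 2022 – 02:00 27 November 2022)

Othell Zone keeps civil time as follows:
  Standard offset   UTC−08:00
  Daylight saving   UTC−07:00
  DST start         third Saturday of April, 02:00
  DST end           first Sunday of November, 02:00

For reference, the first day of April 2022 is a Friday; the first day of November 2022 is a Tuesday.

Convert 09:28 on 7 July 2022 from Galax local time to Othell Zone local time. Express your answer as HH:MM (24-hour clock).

02:28

Daylight saving runs 24 April – 27 November; 7 July 2022 is inside that window, so Galax is at UTC+00:00.
09:28 Galax − 0h = 09:28 UTC.
1 April 2022 is a Friday, so the first Saturday is April 2 and the third is April 16.
1 November 2022 is a Tuesday, so the first Sunday is November 6.
At the standard offset (UTC−08:00), 09:28 UTC − 8h = 01:28 Othell Zone standard time.
Daylight saving runs 16 April – 6 November; the standard-time date in Othell Zone, 7 July 2022, is inside that window, so Othell Zone is at UTC−07:00.
09:28 UTC − 7h = 02:28 Othell Zone.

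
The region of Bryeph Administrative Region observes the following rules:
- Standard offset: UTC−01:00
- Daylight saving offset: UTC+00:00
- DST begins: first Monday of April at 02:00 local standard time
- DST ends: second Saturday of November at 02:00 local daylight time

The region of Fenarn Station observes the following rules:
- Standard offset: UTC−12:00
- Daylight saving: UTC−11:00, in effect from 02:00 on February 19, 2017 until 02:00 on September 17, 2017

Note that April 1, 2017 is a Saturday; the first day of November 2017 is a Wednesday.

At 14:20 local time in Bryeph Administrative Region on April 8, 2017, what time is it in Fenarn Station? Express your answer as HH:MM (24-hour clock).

03:20

1 April 2017 is a Saturday, so the first Monday is April 3.
1 November 2017 is a Wednesday, so the first Saturday is November 4 and the second is November 11.
April 8, 2017 lies within the daylight-saving period (3 April – 11 November), so Bryeph Administrative Region is on daylight time, UTC+00:00.
14:20 Bryeph Administrative Region − 0h = 14:20 UTC.
At the standard offset (UTC−12:00), 14:20 UTC − 12h = 02:20 Fenarn Station standard time.
Daylight saving runs 19 February – 17 September; the standard-time date in Fenarn Station, April 8, 2017, is inside that window, so Fenarn Station is at UTC−11:00.
14:20 UTC − 11h = 03:20 Fenarn Station.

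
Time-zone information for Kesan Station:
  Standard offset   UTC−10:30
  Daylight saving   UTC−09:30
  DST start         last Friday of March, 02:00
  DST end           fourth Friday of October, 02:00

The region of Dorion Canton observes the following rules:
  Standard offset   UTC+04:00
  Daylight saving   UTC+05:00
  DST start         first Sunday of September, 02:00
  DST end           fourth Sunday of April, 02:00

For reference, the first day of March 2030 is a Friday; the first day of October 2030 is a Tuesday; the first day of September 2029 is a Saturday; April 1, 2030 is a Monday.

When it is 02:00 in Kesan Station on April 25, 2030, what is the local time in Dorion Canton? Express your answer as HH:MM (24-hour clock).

1 March 2030 is a Friday, so Fridays fall on 1, 8, 15, 22, 29; the last is March 29.
1 October 2030 is a Tuesday, so the first Friday is October 4 and the fourth is October 25.
April 25, 2030 lies within the daylight-saving period (29 March – 25 October), so Kesan Station is on daylight time, UTC−09:30.
02:00 Kesan Station + 9h30m = 11:30 UTC.
1 September 2029 is a Saturday, so the first Sunday is September 2.
1 April 2030 is a Monday, so the first Sunday is April 7 and the fourth is April 28.
At the standard offset (UTC+04:00), 11:30 UTC + 4h = 15:30 Dorion Canton standard time.
The standard-time date in Dorion Canton, April 25, 2030, falls between 2 September 2029 and 28 April 2030, so daylight saving is in effect and Dorion Canton is at UTC+05:00.
11:30 UTC + 5h = 16:30 Dorion Canton.

16:30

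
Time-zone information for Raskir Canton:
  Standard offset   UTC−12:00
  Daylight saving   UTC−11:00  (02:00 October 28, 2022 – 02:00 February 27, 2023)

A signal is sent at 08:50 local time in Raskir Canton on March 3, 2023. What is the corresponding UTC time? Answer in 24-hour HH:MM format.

20:50

March 3, 2023 is outside the daylight-saving period (28 October 2022 – 27 February 2023), so Raskir Canton is on standard time, UTC−12:00.
08:50 local + 12h = 20:50 UTC.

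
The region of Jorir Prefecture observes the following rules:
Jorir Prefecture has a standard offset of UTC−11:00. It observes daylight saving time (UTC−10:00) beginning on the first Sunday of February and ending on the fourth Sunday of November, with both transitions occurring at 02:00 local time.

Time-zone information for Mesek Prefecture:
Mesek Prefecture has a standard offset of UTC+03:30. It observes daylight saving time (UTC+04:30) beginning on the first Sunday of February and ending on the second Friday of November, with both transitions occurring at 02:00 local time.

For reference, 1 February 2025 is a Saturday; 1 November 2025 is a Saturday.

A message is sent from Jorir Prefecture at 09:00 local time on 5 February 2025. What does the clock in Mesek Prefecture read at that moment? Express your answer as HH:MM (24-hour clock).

1 February 2025 is a Saturday, so the first Sunday is February 2.
1 November 2025 is a Saturday, so the first Sunday is November 2 and the fourth is November 23.
5 February 2025 lies within the daylight-saving period (2 February – 23 November), so Jorir Prefecture is on daylight time, UTC−10:00.
09:00 Jorir Prefecture + 10h = 19:00 UTC.
1 February 2025 is a Saturday, so the first Sunday is February 2.
1 November 2025 is a Saturday, so the first Friday is November 7 and the second is November 14.
At the standard offset (UTC+03:30), 19:00 UTC + 3h30m = 22:30 Mesek Prefecture standard time.
Daylight saving runs 2 February – 14 November; the standard-time date in Mesek Prefecture, 5 February 2025, is inside that window, so Mesek Prefecture is at UTC+04:30.
19:00 UTC + 4h30m = 23:30 Mesek Prefecture.

23:30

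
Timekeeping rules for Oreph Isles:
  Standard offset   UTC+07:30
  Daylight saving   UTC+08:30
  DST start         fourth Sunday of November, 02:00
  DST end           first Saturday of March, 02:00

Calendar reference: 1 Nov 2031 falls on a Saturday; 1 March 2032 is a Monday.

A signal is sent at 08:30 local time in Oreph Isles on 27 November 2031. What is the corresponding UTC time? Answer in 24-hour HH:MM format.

00:00

1 November 2031 is a Saturday, so the first Sunday is November 2 and the fourth is November 23.
1 March 2032 is a Monday, so the first Saturday is March 6.
Daylight saving runs 23 November 2031 – 6 March 2032; 27 November 2031 is inside that window, so Oreph Isles is at UTC+08:30.
08:30 local − 8h30m = 00:00 UTC.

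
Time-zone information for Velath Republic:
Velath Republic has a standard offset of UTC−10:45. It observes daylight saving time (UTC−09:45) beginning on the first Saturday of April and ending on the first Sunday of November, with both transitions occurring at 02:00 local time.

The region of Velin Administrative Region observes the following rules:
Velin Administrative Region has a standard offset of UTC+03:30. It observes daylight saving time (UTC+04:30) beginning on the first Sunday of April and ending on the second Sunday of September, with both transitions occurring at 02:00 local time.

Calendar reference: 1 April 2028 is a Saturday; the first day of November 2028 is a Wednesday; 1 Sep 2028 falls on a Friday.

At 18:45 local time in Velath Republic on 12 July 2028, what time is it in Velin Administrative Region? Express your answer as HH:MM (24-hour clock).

09:00

1 April 2028 is a Saturday, so the first Saturday is April 1.
1 November 2028 is a Wednesday, so the first Sunday is November 5.
12 July 2028 lies within the daylight-saving period (1 April – 5 November), so Velath Republic is on daylight time, UTC−09:45.
18:45 Velath Republic + 9h45m = 04:30 UTC (rolling into the next day, 13 July 2028).
1 April 2028 is a Saturday, so the first Sunday is April 2.
1 September 2028 is a Friday, so the first Sunday is September 3 and the second is September 10.
At the standard offset (UTC+03:30), 04:30 UTC + 3h30m = 08:00 Velin Administrative Region standard time.
The standard-time date in Velin Administrative Region, 13 July 2028, falls between 2 April and 10 September, so daylight saving is in effect and Velin Administrative Region is at UTC+04:30.
04:30 UTC + 4h30m = 09:00 Velin Administrative Region.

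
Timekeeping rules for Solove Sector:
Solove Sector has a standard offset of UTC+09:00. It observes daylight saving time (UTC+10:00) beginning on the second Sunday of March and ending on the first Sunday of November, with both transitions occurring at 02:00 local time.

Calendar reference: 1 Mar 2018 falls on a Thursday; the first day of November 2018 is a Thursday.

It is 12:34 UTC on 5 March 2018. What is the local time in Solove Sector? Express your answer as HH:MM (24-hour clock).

1 March 2018 is a Thursday, so the first Sunday is March 4 and the second is March 11.
1 November 2018 is a Thursday, so the first Sunday is November 4.
At the standard offset (UTC+09:00), 12:34 UTC + 9h = 21:34 Solove Sector standard time.
Daylight saving runs 11 March – 4 November; the standard-time date in Solove Sector, 5 March 2018, is outside that window, so Solove Sector is on standard time at UTC+09:00.
12:34 UTC + 9h = 21:34 local.

21:34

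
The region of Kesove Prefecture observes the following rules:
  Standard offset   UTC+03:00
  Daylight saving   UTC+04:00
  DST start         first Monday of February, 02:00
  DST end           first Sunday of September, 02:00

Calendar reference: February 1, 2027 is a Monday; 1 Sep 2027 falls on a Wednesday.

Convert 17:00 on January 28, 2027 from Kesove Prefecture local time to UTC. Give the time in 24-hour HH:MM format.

14:00

1 February 2027 is a Monday, so the first Monday is February 1.
1 September 2027 is a Wednesday, so the first Sunday is September 5.
January 28, 2027 is outside the daylight-saving period (1 February – 5 September), so Kesove Prefecture is on standard time, UTC+03:00.
17:00 local − 3h = 14:00 UTC.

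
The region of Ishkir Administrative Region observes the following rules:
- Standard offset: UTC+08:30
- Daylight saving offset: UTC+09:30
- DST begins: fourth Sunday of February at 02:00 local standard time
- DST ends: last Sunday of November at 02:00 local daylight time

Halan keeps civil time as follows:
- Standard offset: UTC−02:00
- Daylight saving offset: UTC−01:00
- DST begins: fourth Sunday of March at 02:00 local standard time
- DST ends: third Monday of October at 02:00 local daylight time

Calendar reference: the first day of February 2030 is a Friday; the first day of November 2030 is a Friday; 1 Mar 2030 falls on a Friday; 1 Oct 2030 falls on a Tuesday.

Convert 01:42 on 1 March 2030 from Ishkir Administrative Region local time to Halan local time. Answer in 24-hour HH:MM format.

1 February 2030 is a Friday, so the first Sunday is February 3 and the fourth is February 24.
1 November 2030 is a Friday, so Sundays fall on 3, 10, 17, 24; the last is November 24.
Daylight saving runs 24 February – 24 November; 1 March 2030 is inside that window, so Ishkir Administrative Region is at UTC+09:30.
01:42 Ishkir Administrative Region − 9h30m = 16:12 UTC (rolling into the previous day, 28 February 2030).
1 March 2030 is a Friday, so the first Sunday is March 3 and the fourth is March 24.
1 October 2030 is a Tuesday, so the first Monday is October 7 and the third is October 21.
At the standard offset (UTC−02:00), 16:12 UTC − 2h = 14:12 Halan standard time.
The standard-time date in Halan, 28 February 2030, does not fall between 24 March and 21 October, so daylight saving is not in effect and Halan is at UTC−02:00.
16:12 UTC − 2h = 14:12 Halan.

14:12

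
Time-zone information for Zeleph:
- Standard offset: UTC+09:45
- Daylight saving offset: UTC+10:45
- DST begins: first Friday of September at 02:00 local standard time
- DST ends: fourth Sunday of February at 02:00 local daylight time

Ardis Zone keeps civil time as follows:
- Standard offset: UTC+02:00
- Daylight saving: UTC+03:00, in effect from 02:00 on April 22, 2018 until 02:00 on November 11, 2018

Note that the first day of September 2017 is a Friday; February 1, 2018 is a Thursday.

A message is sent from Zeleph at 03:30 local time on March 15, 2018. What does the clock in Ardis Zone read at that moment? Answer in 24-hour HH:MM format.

1 September 2017 is a Friday, so the first Friday is September 1.
1 February 2018 is a Thursday, so the first Sunday is February 4 and the fourth is February 25.
March 15, 2018 is outside the daylight-saving period (1 September 2017 – 25 February 2018), so Zeleph is on standard time, UTC+09:45.
03:30 Zeleph − 9h45m = 17:45 UTC (rolling into the previous day, 14 March 2018).
At the standard offset (UTC+02:00), 17:45 UTC + 2h = 19:45 Ardis Zone standard time.
The standard-time date in Ardis Zone, March 14, 2018, does not fall between 22 April and 11 November, so daylight saving is not in effect and Ardis Zone is at UTC+02:00.
17:45 UTC + 2h = 19:45 Ardis Zone.

19:45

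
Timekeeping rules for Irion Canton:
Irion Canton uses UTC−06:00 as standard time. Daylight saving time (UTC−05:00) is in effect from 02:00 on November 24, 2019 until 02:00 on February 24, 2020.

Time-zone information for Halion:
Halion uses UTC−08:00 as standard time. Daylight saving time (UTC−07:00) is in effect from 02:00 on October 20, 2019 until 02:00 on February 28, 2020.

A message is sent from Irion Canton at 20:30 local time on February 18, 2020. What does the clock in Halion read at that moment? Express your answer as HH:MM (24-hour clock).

February 18, 2020 lies within the daylight-saving period (24 November 2019 – 24 February 2020), so Irion Canton is on daylight time, UTC−05:00.
20:30 Irion Canton + 5h = 01:30 UTC (rolling into the next day, 19 February 2020).
At the standard offset (UTC−08:00), 01:30 UTC − 8h = 17:30 Halion standard time (rolling into the previous day, 18 February 2020).
The standard-time date in Halion, February 18, 2020, falls between 20 October 2019 and 28 February 2020, so daylight saving is in effect and Halion is at UTC−07:00.
01:30 UTC − 7h = 18:30 Halion (rolling into the previous day, 18 February 2020).

18:30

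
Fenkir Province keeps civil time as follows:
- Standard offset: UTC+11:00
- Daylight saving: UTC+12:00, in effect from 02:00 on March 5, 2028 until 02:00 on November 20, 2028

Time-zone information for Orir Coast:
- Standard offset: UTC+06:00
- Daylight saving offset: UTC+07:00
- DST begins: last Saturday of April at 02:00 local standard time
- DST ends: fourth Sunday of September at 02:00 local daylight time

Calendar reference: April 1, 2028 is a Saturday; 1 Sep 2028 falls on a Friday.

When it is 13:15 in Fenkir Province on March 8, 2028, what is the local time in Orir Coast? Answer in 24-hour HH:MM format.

07:15

March 8, 2028 falls between 5 March and 20 November, so daylight saving is in effect and Fenkir Province is at UTC+12:00.
13:15 Fenkir Province − 12h = 01:15 UTC.
1 April 2028 is a Saturday, so Saturdays fall on 1, 8, 15, 22, 29; the last is April 29.
1 September 2028 is a Friday, so the first Sunday is September 3 and the fourth is September 24.
At the standard offset (UTC+06:00), 01:15 UTC + 6h = 07:15 Orir Coast standard time.
The standard-time date in Orir Coast, March 8, 2028, does not fall between 29 April and 24 September, so daylight saving is not in effect and Orir Coast is at UTC+06:00.
01:15 UTC + 6h = 07:15 Orir Coast.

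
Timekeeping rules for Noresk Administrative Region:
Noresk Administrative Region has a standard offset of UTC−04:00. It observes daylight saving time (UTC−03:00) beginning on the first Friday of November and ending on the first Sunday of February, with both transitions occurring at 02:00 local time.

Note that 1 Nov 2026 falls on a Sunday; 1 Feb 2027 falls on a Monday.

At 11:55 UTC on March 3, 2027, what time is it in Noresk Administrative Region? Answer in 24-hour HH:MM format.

07:55

1 November 2026 is a Sunday, so the first Friday is November 6.
1 February 2027 is a Monday, so the first Sunday is February 7.
At the standard offset (UTC−04:00), 11:55 UTC − 4h = 07:55 Noresk Administrative Region standard time.
The standard-time date in Noresk Administrative Region, March 3, 2027, is outside the daylight-saving period (6 November 2026 – 7 February 2027), so Noresk Administrative Region is on standard time, UTC−04:00.
11:55 UTC − 4h = 07:55 local.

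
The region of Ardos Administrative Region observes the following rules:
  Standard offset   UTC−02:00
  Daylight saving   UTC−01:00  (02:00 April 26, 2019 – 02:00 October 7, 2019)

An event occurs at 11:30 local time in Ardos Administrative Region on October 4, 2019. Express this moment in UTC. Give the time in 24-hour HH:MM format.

October 4, 2019 lies within the daylight-saving period (26 April – 7 October), so Ardos Administrative Region is on daylight time, UTC−01:00.
11:30 local + 1h = 12:30 UTC.

12:30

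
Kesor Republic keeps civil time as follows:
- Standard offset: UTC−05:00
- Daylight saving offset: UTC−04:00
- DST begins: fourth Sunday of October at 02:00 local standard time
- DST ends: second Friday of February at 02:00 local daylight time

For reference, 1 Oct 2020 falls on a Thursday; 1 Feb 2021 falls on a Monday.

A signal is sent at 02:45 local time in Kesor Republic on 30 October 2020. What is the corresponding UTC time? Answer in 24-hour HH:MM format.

06:45

1 October 2020 is a Thursday, so the first Sunday is October 4 and the fourth is October 25.
1 February 2021 is a Monday, so the first Friday is February 5 and the second is February 12.
30 October 2020 falls between 25 October 2020 and 12 February 2021, so daylight saving is in effect and Kesor Republic is at UTC−04:00.
02:45 local + 4h = 06:45 UTC.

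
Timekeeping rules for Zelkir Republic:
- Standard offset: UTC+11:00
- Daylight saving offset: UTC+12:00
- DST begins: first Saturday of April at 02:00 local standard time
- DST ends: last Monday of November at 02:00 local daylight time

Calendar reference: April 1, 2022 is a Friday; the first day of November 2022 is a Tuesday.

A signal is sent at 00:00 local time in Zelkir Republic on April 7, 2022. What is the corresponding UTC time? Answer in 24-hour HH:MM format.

1 April 2022 is a Friday, so the first Saturday is April 2.
1 November 2022 is a Tuesday, so Mondays fall on 7, 14, 21, 28; the last is November 28.
Daylight saving runs 2 April – 28 November; April 7, 2022 is inside that window, so Zelkir Republic is at UTC+12:00.
00:00 local − 12h = 12:00 UTC (rolling into the previous day, 6 April 2022).

12:00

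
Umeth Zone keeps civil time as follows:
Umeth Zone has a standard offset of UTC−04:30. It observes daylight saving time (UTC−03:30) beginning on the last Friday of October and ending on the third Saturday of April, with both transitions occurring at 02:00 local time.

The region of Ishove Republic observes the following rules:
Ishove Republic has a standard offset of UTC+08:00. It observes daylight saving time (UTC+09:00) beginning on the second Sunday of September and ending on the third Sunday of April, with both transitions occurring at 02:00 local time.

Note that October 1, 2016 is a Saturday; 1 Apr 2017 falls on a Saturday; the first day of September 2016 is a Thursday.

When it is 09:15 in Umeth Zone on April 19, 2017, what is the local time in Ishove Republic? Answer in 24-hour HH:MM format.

21:45

1 October 2016 is a Saturday, so Fridays fall on 7, 14, 21, 28; the last is October 28.
1 April 2017 is a Saturday, so the first Saturday is April 1 and the third is April 15.
April 19, 2017 is outside the daylight-saving period (28 October 2016 – 15 April 2017), so Umeth Zone is on standard time, UTC−04:30.
09:15 Umeth Zone + 4h30m = 13:45 UTC.
1 September 2016 is a Thursday, so the first Sunday is September 4 and the second is September 11.
1 April 2017 is a Saturday, so the first Sunday is April 2 and the third is April 16.
At the standard offset (UTC+08:00), 13:45 UTC + 8h = 21:45 Ishove Republic standard time.
The standard-time date in Ishove Republic, April 19, 2017, is outside the daylight-saving period (11 September 2016 – 16 April 2017), so Ishove Republic is on standard time, UTC+08:00.
13:45 UTC + 8h = 21:45 Ishove Republic.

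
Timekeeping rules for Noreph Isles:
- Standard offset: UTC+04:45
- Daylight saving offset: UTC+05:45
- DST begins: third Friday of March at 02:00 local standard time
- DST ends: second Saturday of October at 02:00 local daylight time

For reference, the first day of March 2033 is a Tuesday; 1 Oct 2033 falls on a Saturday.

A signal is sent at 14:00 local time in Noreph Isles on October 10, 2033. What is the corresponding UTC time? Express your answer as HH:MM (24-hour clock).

1 March 2033 is a Tuesday, so the first Friday is March 4 and the third is March 18.
1 October 2033 is a Saturday, so the first Saturday is October 1 and the second is October 8.
October 10, 2033 does not fall between 18 March and 8 October, so daylight saving is not in effect and Noreph Isles is at UTC+04:45.
14:00 local − 4h45m = 09:15 UTC.

09:15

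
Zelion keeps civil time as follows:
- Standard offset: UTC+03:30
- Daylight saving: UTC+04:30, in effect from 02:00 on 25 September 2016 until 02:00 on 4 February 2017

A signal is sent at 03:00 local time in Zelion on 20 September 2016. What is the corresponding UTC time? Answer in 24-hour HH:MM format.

23:30

20 September 2016 does not fall between 25 September 2016 and 4 February 2017, so daylight saving is not in effect and Zelion is at UTC+03:30.
03:00 local − 3h30m = 23:30 UTC (rolling into the previous day, 19 September 2016).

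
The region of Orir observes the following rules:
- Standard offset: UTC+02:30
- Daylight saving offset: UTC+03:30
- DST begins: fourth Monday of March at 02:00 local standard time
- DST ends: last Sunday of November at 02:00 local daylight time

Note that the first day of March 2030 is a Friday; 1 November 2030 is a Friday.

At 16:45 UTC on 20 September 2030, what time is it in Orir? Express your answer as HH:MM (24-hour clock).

20:15

1 March 2030 is a Friday, so the first Monday is March 4 and the fourth is March 25.
1 November 2030 is a Friday, so Sundays fall on 3, 10, 17, 24; the last is November 24.
At the standard offset (UTC+02:30), 16:45 UTC + 2h30m = 19:15 Orir standard time.
The standard-time date in Orir, 20 September 2030, lies within the daylight-saving period (25 March – 24 November), so Orir is on daylight time, UTC+03:30.
16:45 UTC + 3h30m = 20:15 local.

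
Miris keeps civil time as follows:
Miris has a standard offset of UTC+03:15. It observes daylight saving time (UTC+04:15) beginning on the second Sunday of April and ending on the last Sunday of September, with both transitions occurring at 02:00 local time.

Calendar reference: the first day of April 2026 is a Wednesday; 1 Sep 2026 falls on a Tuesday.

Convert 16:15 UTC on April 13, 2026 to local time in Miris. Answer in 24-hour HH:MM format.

20:30

1 April 2026 is a Wednesday, so the first Sunday is April 5 and the second is April 12.
1 September 2026 is a Tuesday, so Sundays fall on 6, 13, 20, 27; the last is September 27.
At the standard offset (UTC+03:15), 16:15 UTC + 3h15m = 19:30 Miris standard time.
The standard-time date in Miris, April 13, 2026, falls between 12 April and 27 September, so daylight saving is in effect and Miris is at UTC+04:15.
16:15 UTC + 4h15m = 20:30 local.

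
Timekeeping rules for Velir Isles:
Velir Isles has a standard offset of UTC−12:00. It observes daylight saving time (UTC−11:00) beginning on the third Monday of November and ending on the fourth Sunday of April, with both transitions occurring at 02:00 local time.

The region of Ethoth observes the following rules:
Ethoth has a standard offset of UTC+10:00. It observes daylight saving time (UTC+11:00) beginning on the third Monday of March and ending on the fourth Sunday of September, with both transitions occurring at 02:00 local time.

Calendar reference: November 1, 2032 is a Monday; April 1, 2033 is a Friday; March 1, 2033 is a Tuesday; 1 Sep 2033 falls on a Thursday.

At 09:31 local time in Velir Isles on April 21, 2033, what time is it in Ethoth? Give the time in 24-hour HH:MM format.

1 November 2032 is a Monday, so the first Monday is November 1 and the third is November 15.
1 April 2033 is a Friday, so the first Sunday is April 3 and the fourth is April 24.
Daylight saving runs 15 November 2032 – 24 April 2033; April 21, 2033 is inside that window, so Velir Isles is at UTC−11:00.
09:31 Velir Isles + 11h = 20:31 UTC.
1 March 2033 is a Tuesday, so the first Monday is March 7 and the third is March 21.
1 September 2033 is a Thursday, so the first Sunday is September 4 and the fourth is September 25.
At the standard offset (UTC+10:00), 20:31 UTC + 10h = 06:31 Ethoth standard time (rolling into the next day, 22 April 2033).
The standard-time date in Ethoth, April 22, 2033, lies within the daylight-saving period (21 March – 25 September), so Ethoth is on daylight time, UTC+11:00.
20:31 UTC + 11h = 07:31 Ethoth (rolling into the next day, 22 April 2033).

07:31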